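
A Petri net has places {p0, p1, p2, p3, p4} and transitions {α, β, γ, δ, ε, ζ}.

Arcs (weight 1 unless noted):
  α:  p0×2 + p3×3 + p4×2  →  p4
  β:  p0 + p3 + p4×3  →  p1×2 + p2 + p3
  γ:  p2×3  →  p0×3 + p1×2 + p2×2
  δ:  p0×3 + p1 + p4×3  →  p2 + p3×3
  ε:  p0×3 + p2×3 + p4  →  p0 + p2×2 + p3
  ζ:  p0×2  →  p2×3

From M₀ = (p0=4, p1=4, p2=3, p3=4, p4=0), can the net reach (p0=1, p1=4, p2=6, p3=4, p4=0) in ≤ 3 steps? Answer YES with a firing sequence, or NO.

NO — not reachable within 3 firings

depth 0: 1 marking
depth 1: 3 markings reached so far
depth 2: 5 markings reached so far
depth 3: 7 markings reached so far
target is not among the 7 markings reachable within 3 steps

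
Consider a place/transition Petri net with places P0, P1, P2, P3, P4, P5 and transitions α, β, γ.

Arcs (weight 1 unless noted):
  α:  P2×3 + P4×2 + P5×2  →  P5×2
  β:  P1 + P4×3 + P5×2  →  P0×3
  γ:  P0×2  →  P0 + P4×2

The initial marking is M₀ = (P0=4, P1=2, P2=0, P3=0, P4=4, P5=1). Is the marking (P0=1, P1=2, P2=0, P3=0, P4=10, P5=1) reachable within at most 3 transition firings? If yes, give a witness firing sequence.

YES — reachable via ⟨γ, γ, γ⟩ (3 firings)

step 1: fire γ:  (P0=4, P1=2, P2=0, P3=0, P4=4, P5=1) → (P0=3, P1=2, P2=0, P3=0, P4=6, P5=1)
step 2: fire γ:  (P0=3, P1=2, P2=0, P3=0, P4=6, P5=1) → (P0=2, P1=2, P2=0, P3=0, P4=8, P5=1)
step 3: fire γ:  (P0=2, P1=2, P2=0, P3=0, P4=8, P5=1) → (P0=1, P1=2, P2=0, P3=0, P4=10, P5=1)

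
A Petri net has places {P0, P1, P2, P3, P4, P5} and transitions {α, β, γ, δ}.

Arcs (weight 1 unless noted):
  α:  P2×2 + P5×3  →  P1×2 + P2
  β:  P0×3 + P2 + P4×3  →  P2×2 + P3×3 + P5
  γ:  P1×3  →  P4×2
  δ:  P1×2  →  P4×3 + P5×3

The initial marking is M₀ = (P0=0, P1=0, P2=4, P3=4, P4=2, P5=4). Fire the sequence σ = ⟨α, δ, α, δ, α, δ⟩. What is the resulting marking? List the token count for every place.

(P0=0, P1=0, P2=1, P3=4, P4=11, P5=4)

step 1: fire α:  (P0=0, P1=0, P2=4, P3=4, P4=2, P5=4) → (P0=0, P1=2, P2=3, P3=4, P4=2, P5=1)
step 2: fire δ:  (P0=0, P1=2, P2=3, P3=4, P4=2, P5=1) → (P0=0, P1=0, P2=3, P3=4, P4=5, P5=4)
step 3: fire α:  (P0=0, P1=0, P2=3, P3=4, P4=5, P5=4) → (P0=0, P1=2, P2=2, P3=4, P4=5, P5=1)
step 4: fire δ:  (P0=0, P1=2, P2=2, P3=4, P4=5, P5=1) → (P0=0, P1=0, P2=2, P3=4, P4=8, P5=4)
step 5: fire α:  (P0=0, P1=0, P2=2, P3=4, P4=8, P5=4) → (P0=0, P1=2, P2=1, P3=4, P4=8, P5=1)
step 6: fire δ:  (P0=0, P1=2, P2=1, P3=4, P4=8, P5=1) → (P0=0, P1=0, P2=1, P3=4, P4=11, P5=4)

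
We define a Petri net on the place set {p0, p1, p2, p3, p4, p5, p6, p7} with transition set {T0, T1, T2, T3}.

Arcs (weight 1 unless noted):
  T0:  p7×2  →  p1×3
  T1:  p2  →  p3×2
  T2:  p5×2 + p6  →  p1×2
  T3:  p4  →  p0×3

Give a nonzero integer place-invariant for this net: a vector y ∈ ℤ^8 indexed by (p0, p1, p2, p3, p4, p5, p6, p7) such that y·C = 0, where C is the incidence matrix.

y = (p0:0, p1:0, p2:2, p3:1, p4:0, p5:0, p6:0, p7:0)

Incidence matrix C (rows=places, cols=transitions):
       T0   T1   T2   T3
   p0   0    0    0    3
   p1   3    0    2    0
   p2   0   -1    0    0
   p3   0    2    0    0
   p4   0    0    0   -1
   p5   0    0   -2    0
   p6   0    0   -1    0
   p7  -2    0    0    0

Candidate y = [0, 0, 2, 1, 0, 0, 0, 0]; check y·C column-wise:
  col T0: 0·3 + 2·0 + 1·0 + 0·-2 = 0
  col T1: 2·-1 + 1·2 = 0
  col T2: 0·2 + 2·0 + 1·0 + 0·-2 + 0·-1 = 0
  col T3: 0·3 + 2·0 + 1·0 + 0·-1 = 0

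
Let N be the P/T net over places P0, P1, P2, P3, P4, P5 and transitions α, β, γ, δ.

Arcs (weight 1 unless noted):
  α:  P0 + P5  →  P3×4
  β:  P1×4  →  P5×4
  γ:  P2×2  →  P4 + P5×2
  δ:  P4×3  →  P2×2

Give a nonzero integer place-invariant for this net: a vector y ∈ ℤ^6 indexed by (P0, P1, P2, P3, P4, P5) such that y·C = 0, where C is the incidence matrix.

y = (P0:4, P1:0, P2:0, P3:1, P4:0, P5:0)

Incidence matrix C (rows=places, cols=transitions):
        α    β    γ    δ
   P0  -1    0    0    0
   P1   0   -4    0    0
   P2   0    0   -2    2
   P3   4    0    0    0
   P4   0    0    1   -3
   P5  -1    4    2    0

Candidate y = [4, 0, 0, 1, 0, 0]; check y·C column-wise:
  col α: 4·-1 + 1·4 + 0·-1 = 0
  col β: 4·0 + 0·-4 + 1·0 + 0·4 = 0
  col γ: 4·0 + 0·-2 + 1·0 + 0·1 + 0·2 = 0
  col δ: 4·0 + 0·2 + 1·0 + 0·-3 = 0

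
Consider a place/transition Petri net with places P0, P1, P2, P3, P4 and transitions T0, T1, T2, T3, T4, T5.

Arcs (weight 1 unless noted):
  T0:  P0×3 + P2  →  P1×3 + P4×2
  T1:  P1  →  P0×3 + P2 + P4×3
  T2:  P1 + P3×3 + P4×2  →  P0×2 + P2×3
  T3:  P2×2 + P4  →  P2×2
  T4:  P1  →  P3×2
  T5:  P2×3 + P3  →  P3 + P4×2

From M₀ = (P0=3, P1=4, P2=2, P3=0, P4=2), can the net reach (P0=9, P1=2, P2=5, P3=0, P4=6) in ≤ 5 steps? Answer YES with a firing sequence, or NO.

depth 0: 1 marking
depth 1: 5 markings reached so far
depth 2: 14 markings reached so far
depth 3: 32 markings reached so far
depth 4: 64 markings reached so far
depth 5: 111 markings reached so far
target is not among the 111 markings reachable within 5 steps

NO — not reachable within 5 firings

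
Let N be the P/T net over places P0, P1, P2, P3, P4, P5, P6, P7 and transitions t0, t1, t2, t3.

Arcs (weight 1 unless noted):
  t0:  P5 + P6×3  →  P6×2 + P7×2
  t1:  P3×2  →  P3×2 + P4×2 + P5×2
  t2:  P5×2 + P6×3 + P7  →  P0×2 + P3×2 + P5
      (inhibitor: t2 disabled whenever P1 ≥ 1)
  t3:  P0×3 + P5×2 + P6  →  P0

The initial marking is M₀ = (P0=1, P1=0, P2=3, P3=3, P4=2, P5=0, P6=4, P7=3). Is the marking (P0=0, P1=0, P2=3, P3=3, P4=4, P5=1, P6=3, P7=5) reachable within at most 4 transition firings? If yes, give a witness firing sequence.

depth 0: 1 marking
depth 1: 2 markings reached so far
depth 2: 5 markings reached so far
depth 3: 9 markings reached so far
depth 4: 15 markings reached so far
target is not among the 15 markings reachable within 4 steps

NO — not reachable within 4 firings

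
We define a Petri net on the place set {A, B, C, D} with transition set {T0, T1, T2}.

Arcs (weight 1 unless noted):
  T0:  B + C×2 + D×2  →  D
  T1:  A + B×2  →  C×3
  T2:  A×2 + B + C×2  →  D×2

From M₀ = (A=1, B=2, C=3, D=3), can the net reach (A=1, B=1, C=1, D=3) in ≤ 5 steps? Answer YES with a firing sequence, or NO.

depth 0: 1 marking
depth 1: 3 markings reached so far
depth 2: 3 markings reached so far
(frontier empty at depth 2; search complete)
target is not among the 3 markings reachable within 5 steps

NO — not reachable within 5 firings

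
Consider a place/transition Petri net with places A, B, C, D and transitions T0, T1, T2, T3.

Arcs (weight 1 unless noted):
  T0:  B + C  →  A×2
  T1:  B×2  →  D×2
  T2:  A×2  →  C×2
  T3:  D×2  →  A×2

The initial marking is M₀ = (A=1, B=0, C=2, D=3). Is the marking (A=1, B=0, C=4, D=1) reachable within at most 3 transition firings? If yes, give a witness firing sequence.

step 1: fire T3:  (A=1, B=0, C=2, D=3) → (A=3, B=0, C=2, D=1)
step 2: fire T2:  (A=3, B=0, C=2, D=1) → (A=1, B=0, C=4, D=1)

YES — reachable via ⟨T3, T2⟩ (2 firings)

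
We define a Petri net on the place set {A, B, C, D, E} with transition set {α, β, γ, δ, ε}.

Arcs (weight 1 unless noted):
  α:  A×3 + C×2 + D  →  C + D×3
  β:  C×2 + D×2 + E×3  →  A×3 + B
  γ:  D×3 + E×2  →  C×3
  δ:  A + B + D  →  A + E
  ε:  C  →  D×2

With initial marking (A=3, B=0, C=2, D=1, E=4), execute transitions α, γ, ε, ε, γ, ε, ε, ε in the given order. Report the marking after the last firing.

(A=0, B=0, C=2, D=7, E=0)

step 1: fire α:  (A=3, B=0, C=2, D=1, E=4) → (A=0, B=0, C=1, D=3, E=4)
step 2: fire γ:  (A=0, B=0, C=1, D=3, E=4) → (A=0, B=0, C=4, D=0, E=2)
step 3: fire ε:  (A=0, B=0, C=4, D=0, E=2) → (A=0, B=0, C=3, D=2, E=2)
step 4: fire ε:  (A=0, B=0, C=3, D=2, E=2) → (A=0, B=0, C=2, D=4, E=2)
step 5: fire γ:  (A=0, B=0, C=2, D=4, E=2) → (A=0, B=0, C=5, D=1, E=0)
step 6: fire ε:  (A=0, B=0, C=5, D=1, E=0) → (A=0, B=0, C=4, D=3, E=0)
step 7: fire ε:  (A=0, B=0, C=4, D=3, E=0) → (A=0, B=0, C=3, D=5, E=0)
step 8: fire ε:  (A=0, B=0, C=3, D=5, E=0) → (A=0, B=0, C=2, D=7, E=0)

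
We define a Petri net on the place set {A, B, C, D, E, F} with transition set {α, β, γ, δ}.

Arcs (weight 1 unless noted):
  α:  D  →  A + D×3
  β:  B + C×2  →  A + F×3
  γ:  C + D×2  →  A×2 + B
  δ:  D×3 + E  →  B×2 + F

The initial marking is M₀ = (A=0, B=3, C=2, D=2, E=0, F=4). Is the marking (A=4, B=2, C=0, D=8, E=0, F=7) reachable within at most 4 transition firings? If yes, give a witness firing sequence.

step 1: fire α:  (A=0, B=3, C=2, D=2, E=0, F=4) → (A=1, B=3, C=2, D=4, E=0, F=4)
step 2: fire α:  (A=1, B=3, C=2, D=4, E=0, F=4) → (A=2, B=3, C=2, D=6, E=0, F=4)
step 3: fire α:  (A=2, B=3, C=2, D=6, E=0, F=4) → (A=3, B=3, C=2, D=8, E=0, F=4)
step 4: fire β:  (A=3, B=3, C=2, D=8, E=0, F=4) → (A=4, B=2, C=0, D=8, E=0, F=7)

YES — reachable via ⟨α, α, α, β⟩ (4 firings)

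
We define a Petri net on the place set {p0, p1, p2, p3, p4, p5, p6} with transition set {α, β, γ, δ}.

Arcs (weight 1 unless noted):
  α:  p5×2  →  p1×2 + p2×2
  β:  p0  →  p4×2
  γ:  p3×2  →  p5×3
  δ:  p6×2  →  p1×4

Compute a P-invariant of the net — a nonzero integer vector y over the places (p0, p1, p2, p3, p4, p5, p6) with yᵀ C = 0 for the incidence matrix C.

y = (p0:2, p1:0, p2:0, p3:0, p4:1, p5:0, p6:0)

Incidence matrix C (rows=places, cols=transitions):
        α    β    γ    δ
   p0   0   -1    0    0
   p1   2    0    0    4
   p2   2    0    0    0
   p3   0    0   -2    0
   p4   0    2    0    0
   p5  -2    0    3    0
   p6   0    0    0   -2

Candidate y = [2, 0, 0, 0, 1, 0, 0]; check y·C column-wise:
  col α: 2·0 + 0·2 + 0·2 + 1·0 + 0·-2 = 0
  col β: 2·-1 + 1·2 = 0
  col γ: 2·0 + 0·-2 + 1·0 + 0·3 = 0
  col δ: 2·0 + 0·4 + 1·0 + 0·-2 = 0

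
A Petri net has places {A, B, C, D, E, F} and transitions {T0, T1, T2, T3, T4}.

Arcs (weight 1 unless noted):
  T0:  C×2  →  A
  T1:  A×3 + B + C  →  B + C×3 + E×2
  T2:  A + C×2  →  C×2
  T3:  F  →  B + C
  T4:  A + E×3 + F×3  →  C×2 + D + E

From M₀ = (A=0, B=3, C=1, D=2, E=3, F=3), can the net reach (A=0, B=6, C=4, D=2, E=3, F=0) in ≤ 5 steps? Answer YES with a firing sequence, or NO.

step 1: fire T3:  (A=0, B=3, C=1, D=2, E=3, F=3) → (A=0, B=4, C=2, D=2, E=3, F=2)
step 2: fire T3:  (A=0, B=4, C=2, D=2, E=3, F=2) → (A=0, B=5, C=3, D=2, E=3, F=1)
step 3: fire T3:  (A=0, B=5, C=3, D=2, E=3, F=1) → (A=0, B=6, C=4, D=2, E=3, F=0)

YES — reachable via ⟨T3, T3, T3⟩ (3 firings)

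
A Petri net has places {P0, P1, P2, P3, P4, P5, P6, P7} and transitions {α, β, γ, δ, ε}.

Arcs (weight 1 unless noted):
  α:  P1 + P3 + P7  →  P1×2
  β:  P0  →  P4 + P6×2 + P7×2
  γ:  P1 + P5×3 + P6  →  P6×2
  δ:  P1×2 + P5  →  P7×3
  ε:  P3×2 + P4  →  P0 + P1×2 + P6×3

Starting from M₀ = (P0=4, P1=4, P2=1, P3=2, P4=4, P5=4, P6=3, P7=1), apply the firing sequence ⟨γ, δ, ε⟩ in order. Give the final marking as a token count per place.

step 1: fire γ:  (P0=4, P1=4, P2=1, P3=2, P4=4, P5=4, P6=3, P7=1) → (P0=4, P1=3, P2=1, P3=2, P4=4, P5=1, P6=4, P7=1)
step 2: fire δ:  (P0=4, P1=3, P2=1, P3=2, P4=4, P5=1, P6=4, P7=1) → (P0=4, P1=1, P2=1, P3=2, P4=4, P5=0, P6=4, P7=4)
step 3: fire ε:  (P0=4, P1=1, P2=1, P3=2, P4=4, P5=0, P6=4, P7=4) → (P0=5, P1=3, P2=1, P3=0, P4=3, P5=0, P6=7, P7=4)

(P0=5, P1=3, P2=1, P3=0, P4=3, P5=0, P6=7, P7=4)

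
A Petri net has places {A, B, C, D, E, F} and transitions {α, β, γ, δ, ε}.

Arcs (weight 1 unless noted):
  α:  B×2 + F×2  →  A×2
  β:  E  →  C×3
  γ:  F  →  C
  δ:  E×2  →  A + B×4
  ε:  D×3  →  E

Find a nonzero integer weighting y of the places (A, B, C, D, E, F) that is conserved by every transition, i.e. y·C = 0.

y = (A:2, B:1, C:1, D:1, E:3, F:1)

Incidence matrix C (rows=places, cols=transitions):
        α    β    γ    δ    ε
    A   2    0    0    1    0
    B  -2    0    0    4    0
    C   0    3    1    0    0
    D   0    0    0    0   -3
    E   0   -1    0   -2    1
    F  -2    0   -1    0    0

Candidate y = [2, 1, 1, 1, 3, 1]; check y·C column-wise:
  col α: 2·2 + 1·-2 + 1·0 + 1·0 + 3·0 + 1·-2 = 0
  col β: 2·0 + 1·0 + 1·3 + 1·0 + 3·-1 + 1·0 = 0
  col γ: 2·0 + 1·0 + 1·1 + 1·0 + 3·0 + 1·-1 = 0
  col δ: 2·1 + 1·4 + 1·0 + 1·0 + 3·-2 + 1·0 = 0
  col ε: 2·0 + 1·0 + 1·0 + 1·-3 + 3·1 + 1·0 = 0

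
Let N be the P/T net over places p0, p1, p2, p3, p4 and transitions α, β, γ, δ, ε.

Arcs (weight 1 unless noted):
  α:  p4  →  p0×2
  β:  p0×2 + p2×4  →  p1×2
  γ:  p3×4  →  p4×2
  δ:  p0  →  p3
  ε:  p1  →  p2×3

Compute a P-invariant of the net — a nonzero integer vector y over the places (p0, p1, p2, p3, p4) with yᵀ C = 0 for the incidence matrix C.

Incidence matrix C (rows=places, cols=transitions):
        α    β    γ    δ    ε
   p0   2   -2    0   -1    0
   p1   0    2    0    0   -1
   p2   0   -4    0    0    3
   p3   0    0   -4    1    0
   p4  -1    0    2    0    0

Candidate y = [1, 3, 1, 1, 2]; check y·C column-wise:
  col α: 1·2 + 3·0 + 1·0 + 1·0 + 2·-1 = 0
  col β: 1·-2 + 3·2 + 1·-4 + 1·0 + 2·0 = 0
  col γ: 1·0 + 3·0 + 1·0 + 1·-4 + 2·2 = 0
  col δ: 1·-1 + 3·0 + 1·0 + 1·1 + 2·0 = 0
  col ε: 1·0 + 3·-1 + 1·3 + 1·0 + 2·0 = 0

y = (p0:1, p1:3, p2:1, p3:1, p4:2)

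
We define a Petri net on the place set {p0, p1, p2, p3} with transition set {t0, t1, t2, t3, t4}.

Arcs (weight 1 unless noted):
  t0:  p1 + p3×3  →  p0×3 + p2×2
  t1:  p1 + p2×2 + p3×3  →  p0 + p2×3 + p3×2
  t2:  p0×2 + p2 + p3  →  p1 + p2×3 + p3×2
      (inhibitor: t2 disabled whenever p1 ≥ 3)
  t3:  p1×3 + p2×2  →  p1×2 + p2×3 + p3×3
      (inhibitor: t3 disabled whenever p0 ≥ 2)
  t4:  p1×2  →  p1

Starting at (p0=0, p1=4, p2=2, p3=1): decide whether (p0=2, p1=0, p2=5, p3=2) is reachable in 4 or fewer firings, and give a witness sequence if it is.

YES — reachable via ⟨t3, t1, t4, t1⟩ (4 firings)

step 1: fire t3:  (p0=0, p1=4, p2=2, p3=1) → (p0=0, p1=3, p2=3, p3=4)
step 2: fire t1:  (p0=0, p1=3, p2=3, p3=4) → (p0=1, p1=2, p2=4, p3=3)
step 3: fire t4:  (p0=1, p1=2, p2=4, p3=3) → (p0=1, p1=1, p2=4, p3=3)
step 4: fire t1:  (p0=1, p1=1, p2=4, p3=3) → (p0=2, p1=0, p2=5, p3=2)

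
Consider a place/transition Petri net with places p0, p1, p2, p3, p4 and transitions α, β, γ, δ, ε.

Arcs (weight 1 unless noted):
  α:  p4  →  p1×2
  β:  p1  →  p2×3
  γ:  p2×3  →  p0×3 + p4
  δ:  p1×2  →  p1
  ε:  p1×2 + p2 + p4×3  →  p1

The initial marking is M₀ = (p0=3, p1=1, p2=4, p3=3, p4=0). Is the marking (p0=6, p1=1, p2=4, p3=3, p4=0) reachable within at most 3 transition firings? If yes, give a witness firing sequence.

depth 0: 1 marking
depth 1: 3 markings reached so far
depth 2: 5 markings reached so far
depth 3: 8 markings reached so far
target is not among the 8 markings reachable within 3 steps

NO — not reachable within 3 firings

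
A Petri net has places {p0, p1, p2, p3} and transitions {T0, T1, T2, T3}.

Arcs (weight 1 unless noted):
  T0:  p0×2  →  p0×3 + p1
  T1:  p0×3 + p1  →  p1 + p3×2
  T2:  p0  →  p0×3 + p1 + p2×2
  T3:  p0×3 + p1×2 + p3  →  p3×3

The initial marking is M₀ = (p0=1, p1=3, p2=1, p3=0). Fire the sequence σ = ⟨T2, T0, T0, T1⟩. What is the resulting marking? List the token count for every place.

step 1: fire T2:  (p0=1, p1=3, p2=1, p3=0) → (p0=3, p1=4, p2=3, p3=0)
step 2: fire T0:  (p0=3, p1=4, p2=3, p3=0) → (p0=4, p1=5, p2=3, p3=0)
step 3: fire T0:  (p0=4, p1=5, p2=3, p3=0) → (p0=5, p1=6, p2=3, p3=0)
step 4: fire T1:  (p0=5, p1=6, p2=3, p3=0) → (p0=2, p1=6, p2=3, p3=2)

(p0=2, p1=6, p2=3, p3=2)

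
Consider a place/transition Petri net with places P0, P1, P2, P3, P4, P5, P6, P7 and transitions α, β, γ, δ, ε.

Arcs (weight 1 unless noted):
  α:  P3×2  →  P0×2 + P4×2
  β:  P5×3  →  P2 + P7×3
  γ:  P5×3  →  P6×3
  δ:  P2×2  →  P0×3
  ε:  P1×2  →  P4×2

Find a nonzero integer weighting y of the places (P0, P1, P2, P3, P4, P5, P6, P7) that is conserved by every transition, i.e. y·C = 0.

y = (P0:0, P1:1, P2:0, P3:1, P4:1, P5:0, P6:0, P7:0)

Incidence matrix C (rows=places, cols=transitions):
        α    β    γ    δ    ε
   P0   2    0    0    3    0
   P1   0    0    0    0   -2
   P2   0    1    0   -2    0
   P3  -2    0    0    0    0
   P4   2    0    0    0    2
   P5   0   -3   -3    0    0
   P6   0    0    3    0    0
   P7   0    3    0    0    0

Candidate y = [0, 1, 0, 1, 1, 0, 0, 0]; check y·C column-wise:
  col α: 0·2 + 1·0 + 1·-2 + 1·2 = 0
  col β: 1·0 + 0·1 + 1·0 + 1·0 + 0·-3 + 0·3 = 0
  col γ: 1·0 + 1·0 + 1·0 + 0·-3 + 0·3 = 0
  col δ: 0·3 + 1·0 + 0·-2 + 1·0 + 1·0 = 0
  col ε: 1·-2 + 1·0 + 1·2 = 0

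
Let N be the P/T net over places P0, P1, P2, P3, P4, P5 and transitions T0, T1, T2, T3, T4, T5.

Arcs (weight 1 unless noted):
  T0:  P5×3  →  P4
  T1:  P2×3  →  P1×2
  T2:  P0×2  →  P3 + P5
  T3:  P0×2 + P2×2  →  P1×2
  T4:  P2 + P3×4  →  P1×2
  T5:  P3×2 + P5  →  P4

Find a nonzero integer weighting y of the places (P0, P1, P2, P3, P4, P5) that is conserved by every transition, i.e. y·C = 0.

Incidence matrix C (rows=places, cols=transitions):
       T0   T1   T2   T3   T4   T5
   P0   0    0   -2   -2    0    0
   P1   0    2    0    2    2    0
   P2   0   -3    0   -2   -1    0
   P3   0    0    1    0   -4   -2
   P4   1    0    0    0    0    1
   P5  -3    0    1    0    0   -1

Candidate y = [1, 3, 2, 1, 3, 1]; check y·C column-wise:
  col T0: 1·0 + 3·0 + 2·0 + 1·0 + 3·1 + 1·-3 = 0
  col T1: 1·0 + 3·2 + 2·-3 + 1·0 + 3·0 + 1·0 = 0
  col T2: 1·-2 + 3·0 + 2·0 + 1·1 + 3·0 + 1·1 = 0
  col T3: 1·-2 + 3·2 + 2·-2 + 1·0 + 3·0 + 1·0 = 0
  col T4: 1·0 + 3·2 + 2·-1 + 1·-4 + 3·0 + 1·0 = 0
  col T5: 1·0 + 3·0 + 2·0 + 1·-2 + 3·1 + 1·-1 = 0

y = (P0:1, P1:3, P2:2, P3:1, P4:3, P5:1)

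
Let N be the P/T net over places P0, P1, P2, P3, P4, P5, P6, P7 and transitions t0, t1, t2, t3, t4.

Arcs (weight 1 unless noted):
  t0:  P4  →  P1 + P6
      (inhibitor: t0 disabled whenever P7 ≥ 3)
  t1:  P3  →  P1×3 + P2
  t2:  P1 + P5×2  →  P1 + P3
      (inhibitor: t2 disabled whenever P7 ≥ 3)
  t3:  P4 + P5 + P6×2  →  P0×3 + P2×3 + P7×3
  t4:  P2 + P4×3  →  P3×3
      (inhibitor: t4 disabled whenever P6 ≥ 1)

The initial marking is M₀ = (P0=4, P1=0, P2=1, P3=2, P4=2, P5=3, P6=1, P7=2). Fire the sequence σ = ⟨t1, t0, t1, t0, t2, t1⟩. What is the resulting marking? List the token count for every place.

step 1: fire t1:  (P0=4, P1=0, P2=1, P3=2, P4=2, P5=3, P6=1, P7=2) → (P0=4, P1=3, P2=2, P3=1, P4=2, P5=3, P6=1, P7=2)
step 2: fire t0:  (P0=4, P1=3, P2=2, P3=1, P4=2, P5=3, P6=1, P7=2) → (P0=4, P1=4, P2=2, P3=1, P4=1, P5=3, P6=2, P7=2)
step 3: fire t1:  (P0=4, P1=4, P2=2, P3=1, P4=1, P5=3, P6=2, P7=2) → (P0=4, P1=7, P2=3, P3=0, P4=1, P5=3, P6=2, P7=2)
step 4: fire t0:  (P0=4, P1=7, P2=3, P3=0, P4=1, P5=3, P6=2, P7=2) → (P0=4, P1=8, P2=3, P3=0, P4=0, P5=3, P6=3, P7=2)
step 5: fire t2:  (P0=4, P1=8, P2=3, P3=0, P4=0, P5=3, P6=3, P7=2) → (P0=4, P1=8, P2=3, P3=1, P4=0, P5=1, P6=3, P7=2)
step 6: fire t1:  (P0=4, P1=8, P2=3, P3=1, P4=0, P5=1, P6=3, P7=2) → (P0=4, P1=11, P2=4, P3=0, P4=0, P5=1, P6=3, P7=2)

(P0=4, P1=11, P2=4, P3=0, P4=0, P5=1, P6=3, P7=2)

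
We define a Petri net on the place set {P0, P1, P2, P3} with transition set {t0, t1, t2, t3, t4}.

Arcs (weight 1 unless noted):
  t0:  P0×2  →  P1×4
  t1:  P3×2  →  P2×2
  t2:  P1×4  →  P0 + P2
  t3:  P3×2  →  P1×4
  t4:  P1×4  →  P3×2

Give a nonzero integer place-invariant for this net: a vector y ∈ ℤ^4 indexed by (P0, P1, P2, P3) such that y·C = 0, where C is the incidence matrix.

y = (P0:2, P1:1, P2:2, P3:2)

Incidence matrix C (rows=places, cols=transitions):
       t0   t1   t2   t3   t4
   P0  -2    0    1    0    0
   P1   4    0   -4    4   -4
   P2   0    2    1    0    0
   P3   0   -2    0   -2    2

Candidate y = [2, 1, 2, 2]; check y·C column-wise:
  col t0: 2·-2 + 1·4 + 2·0 + 2·0 = 0
  col t1: 2·0 + 1·0 + 2·2 + 2·-2 = 0
  col t2: 2·1 + 1·-4 + 2·1 + 2·0 = 0
  col t3: 2·0 + 1·4 + 2·0 + 2·-2 = 0
  col t4: 2·0 + 1·-4 + 2·0 + 2·2 = 0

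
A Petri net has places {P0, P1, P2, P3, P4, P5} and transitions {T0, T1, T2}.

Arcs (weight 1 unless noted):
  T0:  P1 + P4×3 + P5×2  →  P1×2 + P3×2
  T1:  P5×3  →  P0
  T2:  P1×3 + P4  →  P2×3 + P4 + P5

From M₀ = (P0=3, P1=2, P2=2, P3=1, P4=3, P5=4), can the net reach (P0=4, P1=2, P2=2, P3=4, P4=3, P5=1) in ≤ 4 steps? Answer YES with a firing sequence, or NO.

depth 0: 1 marking
depth 1: 3 markings reached so far
depth 2: 3 markings reached so far
(frontier empty at depth 2; search complete)
target is not among the 3 markings reachable within 4 steps

NO — not reachable within 4 firings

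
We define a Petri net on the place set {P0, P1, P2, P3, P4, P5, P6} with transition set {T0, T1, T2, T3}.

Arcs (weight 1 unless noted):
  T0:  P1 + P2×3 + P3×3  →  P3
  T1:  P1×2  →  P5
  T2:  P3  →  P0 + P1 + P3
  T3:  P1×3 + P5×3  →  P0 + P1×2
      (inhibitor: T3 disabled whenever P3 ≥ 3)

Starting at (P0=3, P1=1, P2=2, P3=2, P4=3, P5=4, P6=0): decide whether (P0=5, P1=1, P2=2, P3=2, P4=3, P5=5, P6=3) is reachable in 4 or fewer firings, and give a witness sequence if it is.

depth 0: 1 marking
depth 1: 2 markings reached so far
depth 2: 4 markings reached so far
depth 3: 7 markings reached so far
depth 4: 11 markings reached so far
target is not among the 11 markings reachable within 4 steps

NO — not reachable within 4 firings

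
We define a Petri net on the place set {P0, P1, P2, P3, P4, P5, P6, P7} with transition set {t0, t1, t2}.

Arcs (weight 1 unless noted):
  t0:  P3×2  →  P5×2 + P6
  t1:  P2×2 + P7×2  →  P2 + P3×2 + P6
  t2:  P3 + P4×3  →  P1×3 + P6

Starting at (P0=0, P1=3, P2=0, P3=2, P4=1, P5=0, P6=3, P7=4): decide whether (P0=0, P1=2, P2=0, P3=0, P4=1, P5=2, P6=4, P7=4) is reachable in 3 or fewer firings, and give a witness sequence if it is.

NO — not reachable within 3 firings

depth 0: 1 marking
depth 1: 2 markings reached so far
depth 2: 2 markings reached so far
(frontier empty at depth 2; search complete)
target is not among the 2 markings reachable within 3 steps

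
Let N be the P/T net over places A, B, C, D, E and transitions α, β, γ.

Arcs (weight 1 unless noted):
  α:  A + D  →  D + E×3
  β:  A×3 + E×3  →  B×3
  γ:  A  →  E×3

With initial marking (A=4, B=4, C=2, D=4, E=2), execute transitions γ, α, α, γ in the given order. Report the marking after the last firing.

(A=0, B=4, C=2, D=4, E=14)

step 1: fire γ:  (A=4, B=4, C=2, D=4, E=2) → (A=3, B=4, C=2, D=4, E=5)
step 2: fire α:  (A=3, B=4, C=2, D=4, E=5) → (A=2, B=4, C=2, D=4, E=8)
step 3: fire α:  (A=2, B=4, C=2, D=4, E=8) → (A=1, B=4, C=2, D=4, E=11)
step 4: fire γ:  (A=1, B=4, C=2, D=4, E=11) → (A=0, B=4, C=2, D=4, E=14)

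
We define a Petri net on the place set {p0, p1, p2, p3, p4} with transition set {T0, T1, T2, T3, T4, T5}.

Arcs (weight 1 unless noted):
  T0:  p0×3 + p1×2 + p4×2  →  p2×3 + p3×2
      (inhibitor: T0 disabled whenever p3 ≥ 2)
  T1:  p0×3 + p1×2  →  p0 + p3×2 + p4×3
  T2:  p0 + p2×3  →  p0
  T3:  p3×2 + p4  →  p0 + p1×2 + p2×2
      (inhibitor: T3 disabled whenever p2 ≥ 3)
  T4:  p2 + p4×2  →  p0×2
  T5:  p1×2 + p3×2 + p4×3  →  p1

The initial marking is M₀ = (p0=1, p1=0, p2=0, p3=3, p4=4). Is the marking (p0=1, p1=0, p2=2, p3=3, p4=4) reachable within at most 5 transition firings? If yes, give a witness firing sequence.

NO — not reachable within 5 firings

depth 0: 1 marking
depth 1: 2 markings reached so far
depth 2: 3 markings reached so far
depth 3: 4 markings reached so far
depth 4: 6 markings reached so far
depth 5: 10 markings reached so far
target is not among the 10 markings reachable within 5 steps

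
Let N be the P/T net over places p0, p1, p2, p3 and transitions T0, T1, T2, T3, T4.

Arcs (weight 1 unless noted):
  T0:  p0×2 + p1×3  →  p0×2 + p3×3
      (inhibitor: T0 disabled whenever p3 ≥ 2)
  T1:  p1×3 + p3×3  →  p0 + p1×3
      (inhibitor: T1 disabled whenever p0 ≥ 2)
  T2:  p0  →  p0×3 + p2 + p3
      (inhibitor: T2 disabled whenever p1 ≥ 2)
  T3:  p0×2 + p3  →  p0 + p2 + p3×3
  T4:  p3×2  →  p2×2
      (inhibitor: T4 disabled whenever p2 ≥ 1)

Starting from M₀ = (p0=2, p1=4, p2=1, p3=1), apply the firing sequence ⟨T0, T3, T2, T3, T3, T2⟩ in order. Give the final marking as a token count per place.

(p0=3, p1=1, p2=6, p3=12)

step 1: fire T0:  (p0=2, p1=4, p2=1, p3=1) → (p0=2, p1=1, p2=1, p3=4)
step 2: fire T3:  (p0=2, p1=1, p2=1, p3=4) → (p0=1, p1=1, p2=2, p3=6)
step 3: fire T2:  (p0=1, p1=1, p2=2, p3=6) → (p0=3, p1=1, p2=3, p3=7)
step 4: fire T3:  (p0=3, p1=1, p2=3, p3=7) → (p0=2, p1=1, p2=4, p3=9)
step 5: fire T3:  (p0=2, p1=1, p2=4, p3=9) → (p0=1, p1=1, p2=5, p3=11)
step 6: fire T2:  (p0=1, p1=1, p2=5, p3=11) → (p0=3, p1=1, p2=6, p3=12)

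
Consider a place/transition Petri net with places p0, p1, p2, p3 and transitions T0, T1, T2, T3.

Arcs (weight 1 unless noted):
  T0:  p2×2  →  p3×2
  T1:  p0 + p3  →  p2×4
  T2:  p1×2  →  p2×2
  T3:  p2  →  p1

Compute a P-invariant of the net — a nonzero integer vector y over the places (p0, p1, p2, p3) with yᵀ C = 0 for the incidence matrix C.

Incidence matrix C (rows=places, cols=transitions):
       T0   T1   T2   T3
   p0   0   -1    0    0
   p1   0    0   -2    1
   p2  -2    4    2   -1
   p3   2   -1    0    0

Candidate y = [3, 1, 1, 1]; check y·C column-wise:
  col T0: 3·0 + 1·0 + 1·-2 + 1·2 = 0
  col T1: 3·-1 + 1·0 + 1·4 + 1·-1 = 0
  col T2: 3·0 + 1·-2 + 1·2 + 1·0 = 0
  col T3: 3·0 + 1·1 + 1·-1 + 1·0 = 0

y = (p0:3, p1:1, p2:1, p3:1)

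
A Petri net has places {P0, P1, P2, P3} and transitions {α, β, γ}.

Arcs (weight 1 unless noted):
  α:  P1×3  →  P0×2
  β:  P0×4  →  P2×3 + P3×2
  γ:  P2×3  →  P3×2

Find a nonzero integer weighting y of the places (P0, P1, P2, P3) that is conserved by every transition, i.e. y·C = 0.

y = (P0:3, P1:2, P2:2, P3:3)

Incidence matrix C (rows=places, cols=transitions):
        α    β    γ
   P0   2   -4    0
   P1  -3    0    0
   P2   0    3   -3
   P3   0    2    2

Candidate y = [3, 2, 2, 3]; check y·C column-wise:
  col α: 3·2 + 2·-3 + 2·0 + 3·0 = 0
  col β: 3·-4 + 2·0 + 2·3 + 3·2 = 0
  col γ: 3·0 + 2·0 + 2·-3 + 3·2 = 0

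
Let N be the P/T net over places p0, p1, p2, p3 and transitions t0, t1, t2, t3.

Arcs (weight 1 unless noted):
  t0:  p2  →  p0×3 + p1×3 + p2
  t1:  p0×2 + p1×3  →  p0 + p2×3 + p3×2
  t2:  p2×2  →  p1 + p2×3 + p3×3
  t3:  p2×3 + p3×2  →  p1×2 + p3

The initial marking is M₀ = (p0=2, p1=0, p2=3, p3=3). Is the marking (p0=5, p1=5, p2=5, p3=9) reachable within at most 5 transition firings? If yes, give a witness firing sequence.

YES — reachable via ⟨t0, t2, t2⟩ (3 firings)

step 1: fire t0:  (p0=2, p1=0, p2=3, p3=3) → (p0=5, p1=3, p2=3, p3=3)
step 2: fire t2:  (p0=5, p1=3, p2=3, p3=3) → (p0=5, p1=4, p2=4, p3=6)
step 3: fire t2:  (p0=5, p1=4, p2=4, p3=6) → (p0=5, p1=5, p2=5, p3=9)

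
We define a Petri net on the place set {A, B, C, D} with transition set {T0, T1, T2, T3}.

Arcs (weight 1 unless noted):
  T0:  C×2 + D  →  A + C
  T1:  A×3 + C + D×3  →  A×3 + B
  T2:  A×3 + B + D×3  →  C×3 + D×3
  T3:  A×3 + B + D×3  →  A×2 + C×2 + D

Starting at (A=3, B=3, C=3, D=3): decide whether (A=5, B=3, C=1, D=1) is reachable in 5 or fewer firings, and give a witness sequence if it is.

step 1: fire T0:  (A=3, B=3, C=3, D=3) → (A=4, B=3, C=2, D=2)
step 2: fire T0:  (A=4, B=3, C=2, D=2) → (A=5, B=3, C=1, D=1)

YES — reachable via ⟨T0, T0⟩ (2 firings)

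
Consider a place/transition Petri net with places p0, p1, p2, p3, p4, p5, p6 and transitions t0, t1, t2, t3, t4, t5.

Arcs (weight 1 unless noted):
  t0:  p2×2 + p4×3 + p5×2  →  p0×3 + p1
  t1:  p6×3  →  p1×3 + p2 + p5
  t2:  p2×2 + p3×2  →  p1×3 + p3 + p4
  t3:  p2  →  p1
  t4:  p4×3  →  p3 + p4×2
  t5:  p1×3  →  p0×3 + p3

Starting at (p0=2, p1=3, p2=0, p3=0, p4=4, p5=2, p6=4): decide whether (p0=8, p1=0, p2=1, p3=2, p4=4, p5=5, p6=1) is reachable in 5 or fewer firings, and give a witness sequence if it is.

NO — not reachable within 5 firings

depth 0: 1 marking
depth 1: 4 markings reached so far
depth 2: 9 markings reached so far
depth 3: 15 markings reached so far
depth 4: 20 markings reached so far
depth 5: 23 markings reached so far
target is not among the 23 markings reachable within 5 steps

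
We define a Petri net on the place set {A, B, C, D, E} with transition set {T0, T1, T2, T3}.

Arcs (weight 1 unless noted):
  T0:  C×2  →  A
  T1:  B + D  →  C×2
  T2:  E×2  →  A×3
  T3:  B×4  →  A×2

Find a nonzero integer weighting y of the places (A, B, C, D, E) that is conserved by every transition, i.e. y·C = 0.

Incidence matrix C (rows=places, cols=transitions):
       T0   T1   T2   T3
    A   1    0    3    2
    B   0   -1    0   -4
    C  -2    2    0    0
    D   0   -1    0    0
    E   0    0   -2    0

Candidate y = [2, 1, 1, 1, 3]; check y·C column-wise:
  col T0: 2·1 + 1·0 + 1·-2 + 1·0 + 3·0 = 0
  col T1: 2·0 + 1·-1 + 1·2 + 1·-1 + 3·0 = 0
  col T2: 2·3 + 1·0 + 1·0 + 1·0 + 3·-2 = 0
  col T3: 2·2 + 1·-4 + 1·0 + 1·0 + 3·0 = 0

y = (A:2, B:1, C:1, D:1, E:3)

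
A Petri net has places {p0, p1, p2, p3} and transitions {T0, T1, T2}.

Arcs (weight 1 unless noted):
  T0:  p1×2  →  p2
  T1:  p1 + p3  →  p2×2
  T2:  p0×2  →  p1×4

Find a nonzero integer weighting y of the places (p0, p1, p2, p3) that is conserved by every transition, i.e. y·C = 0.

y = (p0:2, p1:1, p2:2, p3:3)

Incidence matrix C (rows=places, cols=transitions):
       T0   T1   T2
   p0   0    0   -2
   p1  -2   -1    4
   p2   1    2    0
   p3   0   -1    0

Candidate y = [2, 1, 2, 3]; check y·C column-wise:
  col T0: 2·0 + 1·-2 + 2·1 + 3·0 = 0
  col T1: 2·0 + 1·-1 + 2·2 + 3·-1 = 0
  col T2: 2·-2 + 1·4 + 2·0 + 3·0 = 0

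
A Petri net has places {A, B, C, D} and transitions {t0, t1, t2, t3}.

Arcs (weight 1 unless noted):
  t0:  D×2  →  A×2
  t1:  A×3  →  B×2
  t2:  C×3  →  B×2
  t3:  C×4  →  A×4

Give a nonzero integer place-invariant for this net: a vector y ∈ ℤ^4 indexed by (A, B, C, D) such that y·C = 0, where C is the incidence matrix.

y = (A:2, B:3, C:2, D:2)

Incidence matrix C (rows=places, cols=transitions):
       t0   t1   t2   t3
    A   2   -3    0    4
    B   0    2    2    0
    C   0    0   -3   -4
    D  -2    0    0    0

Candidate y = [2, 3, 2, 2]; check y·C column-wise:
  col t0: 2·2 + 3·0 + 2·0 + 2·-2 = 0
  col t1: 2·-3 + 3·2 + 2·0 + 2·0 = 0
  col t2: 2·0 + 3·2 + 2·-3 + 2·0 = 0
  col t3: 2·4 + 3·0 + 2·-4 + 2·0 = 0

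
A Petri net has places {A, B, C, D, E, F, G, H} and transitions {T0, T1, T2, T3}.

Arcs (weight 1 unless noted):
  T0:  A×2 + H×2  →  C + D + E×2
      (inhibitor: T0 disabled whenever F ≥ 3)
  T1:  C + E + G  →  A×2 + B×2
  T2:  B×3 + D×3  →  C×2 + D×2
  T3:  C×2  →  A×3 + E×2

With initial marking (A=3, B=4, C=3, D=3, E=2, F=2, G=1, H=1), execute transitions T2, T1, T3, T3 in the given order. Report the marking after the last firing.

step 1: fire T2:  (A=3, B=4, C=3, D=3, E=2, F=2, G=1, H=1) → (A=3, B=1, C=5, D=2, E=2, F=2, G=1, H=1)
step 2: fire T1:  (A=3, B=1, C=5, D=2, E=2, F=2, G=1, H=1) → (A=5, B=3, C=4, D=2, E=1, F=2, G=0, H=1)
step 3: fire T3:  (A=5, B=3, C=4, D=2, E=1, F=2, G=0, H=1) → (A=8, B=3, C=2, D=2, E=3, F=2, G=0, H=1)
step 4: fire T3:  (A=8, B=3, C=2, D=2, E=3, F=2, G=0, H=1) → (A=11, B=3, C=0, D=2, E=5, F=2, G=0, H=1)

(A=11, B=3, C=0, D=2, E=5, F=2, G=0, H=1)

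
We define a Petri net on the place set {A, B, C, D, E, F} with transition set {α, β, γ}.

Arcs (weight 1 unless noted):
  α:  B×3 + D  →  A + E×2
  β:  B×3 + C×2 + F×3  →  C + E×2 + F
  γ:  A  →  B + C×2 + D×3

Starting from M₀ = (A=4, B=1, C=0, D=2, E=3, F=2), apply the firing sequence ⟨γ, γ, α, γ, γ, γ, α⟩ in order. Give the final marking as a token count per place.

step 1: fire γ:  (A=4, B=1, C=0, D=2, E=3, F=2) → (A=3, B=2, C=2, D=5, E=3, F=2)
step 2: fire γ:  (A=3, B=2, C=2, D=5, E=3, F=2) → (A=2, B=3, C=4, D=8, E=3, F=2)
step 3: fire α:  (A=2, B=3, C=4, D=8, E=3, F=2) → (A=3, B=0, C=4, D=7, E=5, F=2)
step 4: fire γ:  (A=3, B=0, C=4, D=7, E=5, F=2) → (A=2, B=1, C=6, D=10, E=5, F=2)
step 5: fire γ:  (A=2, B=1, C=6, D=10, E=5, F=2) → (A=1, B=2, C=8, D=13, E=5, F=2)
step 6: fire γ:  (A=1, B=2, C=8, D=13, E=5, F=2) → (A=0, B=3, C=10, D=16, E=5, F=2)
step 7: fire α:  (A=0, B=3, C=10, D=16, E=5, F=2) → (A=1, B=0, C=10, D=15, E=7, F=2)

(A=1, B=0, C=10, D=15, E=7, F=2)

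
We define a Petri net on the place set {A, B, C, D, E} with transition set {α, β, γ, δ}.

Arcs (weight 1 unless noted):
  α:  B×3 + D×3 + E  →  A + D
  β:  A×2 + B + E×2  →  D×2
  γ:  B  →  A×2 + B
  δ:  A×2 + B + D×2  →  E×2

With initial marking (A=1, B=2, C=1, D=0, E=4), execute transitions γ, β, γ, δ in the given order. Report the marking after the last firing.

step 1: fire γ:  (A=1, B=2, C=1, D=0, E=4) → (A=3, B=2, C=1, D=0, E=4)
step 2: fire β:  (A=3, B=2, C=1, D=0, E=4) → (A=1, B=1, C=1, D=2, E=2)
step 3: fire γ:  (A=1, B=1, C=1, D=2, E=2) → (A=3, B=1, C=1, D=2, E=2)
step 4: fire δ:  (A=3, B=1, C=1, D=2, E=2) → (A=1, B=0, C=1, D=0, E=4)

(A=1, B=0, C=1, D=0, E=4)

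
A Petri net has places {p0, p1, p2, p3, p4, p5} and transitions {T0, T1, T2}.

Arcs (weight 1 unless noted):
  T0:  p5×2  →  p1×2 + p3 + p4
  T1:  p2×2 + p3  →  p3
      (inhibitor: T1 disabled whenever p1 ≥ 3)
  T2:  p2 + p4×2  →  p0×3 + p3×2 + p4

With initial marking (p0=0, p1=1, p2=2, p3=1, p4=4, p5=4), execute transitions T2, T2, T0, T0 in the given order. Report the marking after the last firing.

step 1: fire T2:  (p0=0, p1=1, p2=2, p3=1, p4=4, p5=4) → (p0=3, p1=1, p2=1, p3=3, p4=3, p5=4)
step 2: fire T2:  (p0=3, p1=1, p2=1, p3=3, p4=3, p5=4) → (p0=6, p1=1, p2=0, p3=5, p4=2, p5=4)
step 3: fire T0:  (p0=6, p1=1, p2=0, p3=5, p4=2, p5=4) → (p0=6, p1=3, p2=0, p3=6, p4=3, p5=2)
step 4: fire T0:  (p0=6, p1=3, p2=0, p3=6, p4=3, p5=2) → (p0=6, p1=5, p2=0, p3=7, p4=4, p5=0)

(p0=6, p1=5, p2=0, p3=7, p4=4, p5=0)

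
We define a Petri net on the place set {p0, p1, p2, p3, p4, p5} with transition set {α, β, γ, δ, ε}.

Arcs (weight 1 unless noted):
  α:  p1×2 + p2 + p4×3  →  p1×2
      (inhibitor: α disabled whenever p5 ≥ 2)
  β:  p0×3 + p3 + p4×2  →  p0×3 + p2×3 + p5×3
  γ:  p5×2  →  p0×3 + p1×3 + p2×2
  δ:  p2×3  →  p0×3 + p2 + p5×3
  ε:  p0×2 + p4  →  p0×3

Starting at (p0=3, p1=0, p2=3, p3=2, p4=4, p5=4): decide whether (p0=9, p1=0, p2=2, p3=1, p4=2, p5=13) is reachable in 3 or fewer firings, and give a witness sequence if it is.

YES — reachable via ⟨β, δ, δ⟩ (3 firings)

step 1: fire β:  (p0=3, p1=0, p2=3, p3=2, p4=4, p5=4) → (p0=3, p1=0, p2=6, p3=1, p4=2, p5=7)
step 2: fire δ:  (p0=3, p1=0, p2=6, p3=1, p4=2, p5=7) → (p0=6, p1=0, p2=4, p3=1, p4=2, p5=10)
step 3: fire δ:  (p0=6, p1=0, p2=4, p3=1, p4=2, p5=10) → (p0=9, p1=0, p2=2, p3=1, p4=2, p5=13)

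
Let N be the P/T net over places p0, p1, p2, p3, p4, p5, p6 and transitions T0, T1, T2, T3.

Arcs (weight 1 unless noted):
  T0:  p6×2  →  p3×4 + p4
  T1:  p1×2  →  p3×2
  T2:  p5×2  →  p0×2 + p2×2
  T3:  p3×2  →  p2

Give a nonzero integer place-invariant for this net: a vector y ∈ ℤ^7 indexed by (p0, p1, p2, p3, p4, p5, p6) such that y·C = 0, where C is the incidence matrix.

Incidence matrix C (rows=places, cols=transitions):
       T0   T1   T2   T3
   p0   0    0    2    0
   p1   0   -2    0    0
   p2   0    0    2    1
   p3   4    2    0   -2
   p4   1    0    0    0
   p5   0    0   -2    0
   p6  -2    0    0    0

Candidate y = [2, -1, -2, -1, 4, 0, 0]; check y·C column-wise:
  col T0: 2·0 + -1·0 + -2·0 + -1·4 + 4·1 + 0·-2 = 0
  col T1: 2·0 + -1·-2 + -2·0 + -1·2 + 4·0 = 0
  col T2: 2·2 + -1·0 + -2·2 + -1·0 + 4·0 + 0·-2 = 0
  col T3: 2·0 + -1·0 + -2·1 + -1·-2 + 4·0 = 0

y = (p0:2, p1:-1, p2:-2, p3:-1, p4:4, p5:0, p6:0)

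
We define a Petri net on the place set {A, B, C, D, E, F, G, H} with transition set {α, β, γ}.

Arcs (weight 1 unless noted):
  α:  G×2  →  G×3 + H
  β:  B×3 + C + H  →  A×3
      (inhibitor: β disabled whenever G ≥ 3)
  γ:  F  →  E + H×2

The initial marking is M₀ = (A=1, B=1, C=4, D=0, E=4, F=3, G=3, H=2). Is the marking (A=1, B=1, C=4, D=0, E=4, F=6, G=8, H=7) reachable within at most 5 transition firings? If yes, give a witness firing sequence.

NO — not reachable within 5 firings

depth 0: 1 marking
depth 1: 3 markings reached so far
depth 2: 6 markings reached so far
depth 3: 10 markings reached so far
depth 4: 14 markings reached so far
depth 5: 18 markings reached so far
target is not among the 18 markings reachable within 5 steps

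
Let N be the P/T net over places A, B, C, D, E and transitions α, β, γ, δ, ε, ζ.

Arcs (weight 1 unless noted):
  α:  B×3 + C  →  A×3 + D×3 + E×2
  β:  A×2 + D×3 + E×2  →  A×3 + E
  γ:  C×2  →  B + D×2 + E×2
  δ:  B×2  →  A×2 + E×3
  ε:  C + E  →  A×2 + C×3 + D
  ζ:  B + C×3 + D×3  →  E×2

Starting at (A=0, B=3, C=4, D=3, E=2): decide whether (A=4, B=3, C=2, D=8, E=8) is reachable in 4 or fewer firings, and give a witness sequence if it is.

step 1: fire γ:  (A=0, B=3, C=4, D=3, E=2) → (A=0, B=4, C=2, D=5, E=4)
step 2: fire δ:  (A=0, B=4, C=2, D=5, E=4) → (A=2, B=2, C=2, D=5, E=7)
step 3: fire ε:  (A=2, B=2, C=2, D=5, E=7) → (A=4, B=2, C=4, D=6, E=6)
step 4: fire γ:  (A=4, B=2, C=4, D=6, E=6) → (A=4, B=3, C=2, D=8, E=8)

YES — reachable via ⟨γ, δ, ε, γ⟩ (4 firings)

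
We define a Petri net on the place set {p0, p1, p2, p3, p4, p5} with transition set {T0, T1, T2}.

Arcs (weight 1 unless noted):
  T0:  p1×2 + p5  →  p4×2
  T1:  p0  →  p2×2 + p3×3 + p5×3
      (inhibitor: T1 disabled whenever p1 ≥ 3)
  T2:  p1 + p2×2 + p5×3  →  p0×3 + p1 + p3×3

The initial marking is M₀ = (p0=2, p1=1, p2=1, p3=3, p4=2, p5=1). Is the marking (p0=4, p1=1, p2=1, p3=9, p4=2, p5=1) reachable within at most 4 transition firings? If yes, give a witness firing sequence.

step 1: fire T1:  (p0=2, p1=1, p2=1, p3=3, p4=2, p5=1) → (p0=1, p1=1, p2=3, p3=6, p4=2, p5=4)
step 2: fire T2:  (p0=1, p1=1, p2=3, p3=6, p4=2, p5=4) → (p0=4, p1=1, p2=1, p3=9, p4=2, p5=1)

YES — reachable via ⟨T1, T2⟩ (2 firings)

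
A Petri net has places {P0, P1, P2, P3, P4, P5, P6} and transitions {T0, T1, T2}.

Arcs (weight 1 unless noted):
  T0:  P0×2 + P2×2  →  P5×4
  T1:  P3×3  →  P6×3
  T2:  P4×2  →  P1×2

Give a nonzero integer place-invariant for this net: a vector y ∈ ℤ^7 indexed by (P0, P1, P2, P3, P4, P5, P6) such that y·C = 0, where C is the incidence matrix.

Incidence matrix C (rows=places, cols=transitions):
       T0   T1   T2
   P0  -2    0    0
   P1   0    0    2
   P2  -2    0    0
   P3   0   -3    0
   P4   0    0   -2
   P5   4    0    0
   P6   0    3    0

Candidate y = [1, 0, -1, 0, 0, 0, 0]; check y·C column-wise:
  col T0: 1·-2 + -1·-2 + 0·4 = 0
  col T1: 1·0 + -1·0 + 0·-3 + 0·3 = 0
  col T2: 1·0 + 0·2 + -1·0 + 0·-2 = 0

y = (P0:1, P1:0, P2:-1, P3:0, P4:0, P5:0, P6:0)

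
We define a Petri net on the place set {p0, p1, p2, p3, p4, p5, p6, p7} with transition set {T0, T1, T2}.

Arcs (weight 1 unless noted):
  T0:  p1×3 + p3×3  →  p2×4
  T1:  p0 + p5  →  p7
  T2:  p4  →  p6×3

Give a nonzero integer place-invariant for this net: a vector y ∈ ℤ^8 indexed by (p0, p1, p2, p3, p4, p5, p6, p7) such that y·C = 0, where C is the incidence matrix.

Incidence matrix C (rows=places, cols=transitions):
       T0   T1   T2
   p0   0   -1    0
   p1  -3    0    0
   p2   4    0    0
   p3  -3    0    0
   p4   0    0   -1
   p5   0   -1    0
   p6   0    0    3
   p7   0    1    0

Candidate y = [0, 4, 3, 0, 0, 0, 0, 0]; check y·C column-wise:
  col T0: 4·-3 + 3·4 + 0·-3 = 0
  col T1: 0·-1 + 4·0 + 3·0 + 0·-1 + 0·1 = 0
  col T2: 4·0 + 3·0 + 0·-1 + 0·3 = 0

y = (p0:0, p1:4, p2:3, p3:0, p4:0, p5:0, p6:0, p7:0)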